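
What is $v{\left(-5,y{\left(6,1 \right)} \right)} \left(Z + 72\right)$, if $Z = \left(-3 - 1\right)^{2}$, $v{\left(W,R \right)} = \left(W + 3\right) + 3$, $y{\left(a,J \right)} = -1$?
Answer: $88$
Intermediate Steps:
$v{\left(W,R \right)} = 6 + W$ ($v{\left(W,R \right)} = \left(3 + W\right) + 3 = 6 + W$)
$Z = 16$ ($Z = \left(-4\right)^{2} = 16$)
$v{\left(-5,y{\left(6,1 \right)} \right)} \left(Z + 72\right) = \left(6 - 5\right) \left(16 + 72\right) = 1 \cdot 88 = 88$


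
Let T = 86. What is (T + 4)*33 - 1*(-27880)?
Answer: 30850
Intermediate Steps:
(T + 4)*33 - 1*(-27880) = (86 + 4)*33 - 1*(-27880) = 90*33 + 27880 = 2970 + 27880 = 30850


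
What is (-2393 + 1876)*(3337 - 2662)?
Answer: -348975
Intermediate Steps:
(-2393 + 1876)*(3337 - 2662) = -517*675 = -348975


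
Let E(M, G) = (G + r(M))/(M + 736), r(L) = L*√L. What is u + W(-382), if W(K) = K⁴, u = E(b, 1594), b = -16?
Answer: 7665772960157/360 - 4*I/45 ≈ 2.1294e+10 - 0.088889*I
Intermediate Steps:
r(L) = L^(3/2)
E(M, G) = (G + M^(3/2))/(736 + M) (E(M, G) = (G + M^(3/2))/(M + 736) = (G + M^(3/2))/(736 + M))
u = 797/360 - 4*I/45 (u = (1594 + (-16)^(3/2))/(736 - 16) = (1594 - 64*I)/720 = 797/360 - 4*I/45 ≈ 2.2139 - 0.088889*I)
u + W(-382) = (797/360 - 4*I/45) + (-382)⁴ = (797/360 - 4*I/45) + 21293813776 = 7665772960157/360 - 4*I/45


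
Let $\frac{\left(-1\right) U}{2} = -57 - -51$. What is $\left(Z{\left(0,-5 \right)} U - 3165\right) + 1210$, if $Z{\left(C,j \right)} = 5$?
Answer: $-1895$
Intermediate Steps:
$U = 12$ ($U = - 2 \left(-57 - -51\right) = - 2 \left(-57 + 51\right) = \left(-2\right) \left(-6\right) = 12$)
$\left(Z{\left(0,-5 \right)} U - 3165\right) + 1210 = \left(5 \cdot 12 - 3165\right) + 1210 = \left(60 - 3165\right) + 1210 = -3105 + 1210 = -1895$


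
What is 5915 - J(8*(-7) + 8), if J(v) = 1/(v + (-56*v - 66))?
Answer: 15225209/2574 ≈ 5915.0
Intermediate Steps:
J(v) = 1/(-66 - 55*v) (J(v) = 1/(v + (-66 - 56*v)) = 1/(-66 - 55*v))
5915 - J(8*(-7) + 8) = 5915 - (-1)/(66 + 55*(8*(-7) + 8)) = 5915 - (-1)/(66 + 55*(-56 + 8)) = 5915 - (-1)/(66 + 55*(-48)) = 5915 - (-1)/(66 - 2640) = 5915 - (-1)/(-2574) = 5915 - (-1)*(-1)/2574 = 5915 - 1*1/2574 = 5915 - 1/2574 = 15225209/2574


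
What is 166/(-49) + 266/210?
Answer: -1559/735 ≈ -2.1211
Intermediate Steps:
166/(-49) + 266/210 = 166*(-1/49) + 266*(1/210) = -166/49 + 19/15 = -1559/735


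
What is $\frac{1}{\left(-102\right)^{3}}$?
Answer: $- \frac{1}{1061208} \approx -9.4232 \cdot 10^{-7}$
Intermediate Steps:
$\frac{1}{\left(-102\right)^{3}} = \frac{1}{-1061208} = - \frac{1}{1061208}$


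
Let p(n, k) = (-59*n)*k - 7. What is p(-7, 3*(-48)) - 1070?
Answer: -60549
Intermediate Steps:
p(n, k) = -7 - 59*k*n (p(n, k) = -59*k*n - 7 = -7 - 59*k*n)
p(-7, 3*(-48)) - 1070 = (-7 - 59*3*(-48)*(-7)) - 1070 = (-7 - 59*(-144)*(-7)) - 1070 = (-7 - 59472) - 1070 = -59479 - 1070 = -60549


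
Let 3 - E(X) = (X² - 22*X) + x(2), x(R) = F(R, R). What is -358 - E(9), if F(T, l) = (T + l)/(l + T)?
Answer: -477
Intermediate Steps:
F(T, l) = 1 (F(T, l) = (T + l)/(T + l) = 1)
x(R) = 1
E(X) = 2 - X² + 22*X (E(X) = 3 - ((X² - 22*X) + 1) = 3 - (1 + X² - 22*X) = 3 + (-1 - X² + 22*X) = 2 - X² + 22*X)
-358 - E(9) = -358 - (2 - 1*9² + 22*9) = -358 - (2 - 1*81 + 198) = -358 - (2 - 81 + 198) = -358 - 1*119 = -358 - 119 = -477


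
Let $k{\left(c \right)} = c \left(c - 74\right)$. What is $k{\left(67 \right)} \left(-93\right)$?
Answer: $43617$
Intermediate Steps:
$k{\left(c \right)} = c \left(-74 + c\right)$
$k{\left(67 \right)} \left(-93\right) = 67 \left(-74 + 67\right) \left(-93\right) = 67 \left(-7\right) \left(-93\right) = \left(-469\right) \left(-93\right) = 43617$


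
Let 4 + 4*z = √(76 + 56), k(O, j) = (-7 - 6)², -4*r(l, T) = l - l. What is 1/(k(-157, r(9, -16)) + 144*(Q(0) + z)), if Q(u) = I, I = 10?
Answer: 1465/1975153 - 72*√33/1975153 ≈ 0.00053231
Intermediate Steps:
r(l, T) = 0 (r(l, T) = -(l - l)/4 = -¼*0 = 0)
k(O, j) = 169 (k(O, j) = (-13)² = 169)
Q(u) = 10
z = -1 + √33/2 (z = -1 + √(76 + 56)/4 = -1 + √132/4 = -1 + (2*√33)/4 = -1 + √33/2 ≈ 1.8723)
1/(k(-157, r(9, -16)) + 144*(Q(0) + z)) = 1/(169 + 144*(10 + (-1 + √33/2))) = 1/(169 + 144*(9 + √33/2)) = 1/(169 + (1296 + 72*√33)) = 1/(1465 + 72*√33)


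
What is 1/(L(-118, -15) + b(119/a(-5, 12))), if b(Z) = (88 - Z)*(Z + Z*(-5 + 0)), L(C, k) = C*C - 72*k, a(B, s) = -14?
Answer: 1/18285 ≈ 5.4690e-5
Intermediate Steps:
L(C, k) = C² - 72*k
b(Z) = -4*Z*(88 - Z) (b(Z) = (88 - Z)*(Z + Z*(-5)) = (88 - Z)*(Z - 5*Z) = (88 - Z)*(-4*Z) = -4*Z*(88 - Z))
1/(L(-118, -15) + b(119/a(-5, 12))) = 1/(((-118)² - 72*(-15)) + 4*(119/(-14))*(-88 + 119/(-14))) = 1/((13924 + 1080) + 4*(119*(-1/14))*(-88 + 119*(-1/14))) = 1/(15004 + 4*(-17/2)*(-88 - 17/2)) = 1/(15004 + 4*(-17/2)*(-193/2)) = 1/(15004 + 3281) = 1/18285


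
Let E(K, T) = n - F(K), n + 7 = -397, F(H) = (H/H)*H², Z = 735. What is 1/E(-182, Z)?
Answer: -1/33528 ≈ -2.9826e-5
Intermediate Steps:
F(H) = H² (F(H) = 1*H² = H²)
n = -404 (n = -7 - 397 = -404)
E(K, T) = -404 - K²
1/E(-182, Z) = 1/(-404 - 1*(-182)²) = 1/(-404 - 1*33124) = 1/(-404 - 33124) = 1/(-33528) = -1/33528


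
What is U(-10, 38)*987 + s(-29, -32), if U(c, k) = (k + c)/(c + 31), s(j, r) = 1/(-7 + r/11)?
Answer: 143433/109 ≈ 1315.9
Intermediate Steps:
s(j, r) = 1/(-7 + r/11) (s(j, r) = 1/(-7 + r*(1/11)) = 1/(-7 + r/11))
U(c, k) = (c + k)/(31 + c)
U(-10, 38)*987 + s(-29, -32) = ((-10 + 38)/(31 - 10))*987 + 11/(-77 - 32) = (28/21)*987 + 11/(-109) = ((1/21)*28)*987 + 11*(-1/109) = (4/3)*987 - 11/109 = 1316 - 11/109 = 143433/109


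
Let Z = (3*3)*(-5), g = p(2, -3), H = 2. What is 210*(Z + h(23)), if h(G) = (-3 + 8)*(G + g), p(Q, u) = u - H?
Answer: 9450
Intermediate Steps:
p(Q, u) = -2 + u (p(Q, u) = u - 1*2 = u - 2 = -2 + u)
g = -5 (g = -2 - 3 = -5)
Z = -45 (Z = 9*(-5) = -45)
h(G) = -25 + 5*G (h(G) = (-3 + 8)*(G - 5) = 5*(-5 + G) = -25 + 5*G)
210*(Z + h(23)) = 210*(-45 + (-25 + 5*23)) = 210*(-45 + (-25 + 115)) = 210*(-45 + 90) = 210*45 = 9450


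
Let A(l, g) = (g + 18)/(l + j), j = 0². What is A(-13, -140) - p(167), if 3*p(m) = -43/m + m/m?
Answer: 59510/6513 ≈ 9.1371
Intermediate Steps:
p(m) = ⅓ - 43/(3*m) (p(m) = (-43/m + m/m)/3 = (-43/m + 1)/3 = (1 - 43/m)/3 = ⅓ - 43/(3*m))
j = 0
A(l, g) = (18 + g)/l (A(l, g) = (g + 18)/(l + 0) = (18 + g)/l)
A(-13, -140) - p(167) = (18 - 140)/(-13) - (-43 + 167)/(3*167) = -1/13*(-122) - 124/(3*167) = 122/13 - 1*124/501 = 122/13 - 124/501 = 59510/6513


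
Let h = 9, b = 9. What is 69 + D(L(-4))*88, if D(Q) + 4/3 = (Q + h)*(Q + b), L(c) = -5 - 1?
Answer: 2231/3 ≈ 743.67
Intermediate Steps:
L(c) = -6
D(Q) = -4/3 + (9 + Q)² (D(Q) = -4/3 + (Q + 9)*(Q + 9) = -4/3 + (9 + Q)*(9 + Q) = -4/3 + (9 + Q)²)
69 + D(L(-4))*88 = 69 + (239/3 + (-6)² + 18*(-6))*88 = 69 + (239/3 + 36 - 108)*88 = 69 + (23/3)*88 = 69 + 2024/3 = 2231/3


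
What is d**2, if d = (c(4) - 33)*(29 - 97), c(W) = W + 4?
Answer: 2890000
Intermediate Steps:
c(W) = 4 + W
d = 1700 (d = ((4 + 4) - 33)*(29 - 97) = (8 - 33)*(-68) = -25*(-68) = 1700)
d**2 = 1700**2 = 2890000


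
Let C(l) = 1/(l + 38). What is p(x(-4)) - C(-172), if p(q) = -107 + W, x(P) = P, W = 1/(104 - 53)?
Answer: -731053/6834 ≈ -106.97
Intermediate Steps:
W = 1/51 ≈ 0.019608
p(q) = -5456/51 (p(q) = -107 + 1/51 = -5456/51)
C(l) = 1/(38 + l)
p(x(-4)) - C(-172) = -5456/51 - 1/(38 - 172) = -5456/51 - 1/(-134) = -5456/51 - 1*(-1/134) = -5456/51 + 1/134 = -731053/6834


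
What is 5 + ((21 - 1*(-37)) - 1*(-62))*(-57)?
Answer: -6835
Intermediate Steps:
5 + ((21 - 1*(-37)) - 1*(-62))*(-57) = 5 + ((21 + 37) + 62)*(-57) = 5 + (58 + 62)*(-57) = 5 + 120*(-57) = 5 - 6840 = -6835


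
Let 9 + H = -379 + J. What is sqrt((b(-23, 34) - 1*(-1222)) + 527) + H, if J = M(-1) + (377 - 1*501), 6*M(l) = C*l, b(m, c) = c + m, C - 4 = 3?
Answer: -3079/6 + 4*sqrt(110) ≈ -471.21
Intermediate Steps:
C = 7 (C = 4 + 3 = 7)
M(l) = 7*l/6 (M(l) = (7*l)/6 = 7*l/6)
J = -751/6 (J = (7/6)*(-1) + (377 - 1*501) = -7/6 + (377 - 501) = -7/6 - 124 = -751/6 ≈ -125.17)
H = -3079/6 (H = -9 + (-379 - 751/6) = -9 - 3025/6 = -3079/6 ≈ -513.17)
sqrt((b(-23, 34) - 1*(-1222)) + 527) + H = sqrt(((34 - 23) - 1*(-1222)) + 527) - 3079/6 = sqrt((11 + 1222) + 527) - 3079/6 = sqrt(1233 + 527) - 3079/6 = sqrt(1760) - 3079/6 = 4*sqrt(110) - 3079/6 = -3079/6 + 4*sqrt(110)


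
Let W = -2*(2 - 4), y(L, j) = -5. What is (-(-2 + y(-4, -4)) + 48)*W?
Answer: 220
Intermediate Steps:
W = 4 (W = -2*(-2) = 4)
(-(-2 + y(-4, -4)) + 48)*W = (-(-2 - 5) + 48)*4 = (-1*(-7) + 48)*4 = (7 + 48)*4 = 55*4 = 220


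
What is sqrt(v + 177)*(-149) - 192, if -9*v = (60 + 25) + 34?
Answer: -192 - 149*sqrt(1474)/3 ≈ -2098.8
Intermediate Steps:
v = -119/9 (v = -((60 + 25) + 34)/9 = -(85 + 34)/9 = -1/9*119 = -119/9 ≈ -13.222)
sqrt(v + 177)*(-149) - 192 = sqrt(-119/9 + 177)*(-149) - 192 = sqrt(1474/9)*(-149) - 192 = (sqrt(1474)/3)*(-149) - 192 = -149*sqrt(1474)/3 - 192 = -192 - 149*sqrt(1474)/3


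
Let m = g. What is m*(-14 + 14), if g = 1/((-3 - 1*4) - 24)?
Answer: 0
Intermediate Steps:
g = -1/31 (g = 1/((-3 - 4) - 24) = 1/(-7 - 24) = 1/(-31) = -1/31 ≈ -0.032258)
m = -1/31 ≈ -0.032258
m*(-14 + 14) = -(-14 + 14)/31 = -1/31*0 = 0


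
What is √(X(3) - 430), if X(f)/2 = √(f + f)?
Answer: √(-430 + 2*√6) ≈ 20.618*I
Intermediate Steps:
X(f) = 2*√2*√f (X(f) = 2*√(f + f) = 2*√(2*f) = 2*(√2*√f) = 2*√2*√f)
√(X(3) - 430) = √(2*√2*√3 - 430) = √(2*√6 - 430) = √(-430 + 2*√6)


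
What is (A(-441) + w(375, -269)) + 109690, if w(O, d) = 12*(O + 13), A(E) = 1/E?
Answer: 50426585/441 ≈ 1.1435e+5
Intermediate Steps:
w(O, d) = 156 + 12*O (w(O, d) = 12*(13 + O) = 156 + 12*O)
(A(-441) + w(375, -269)) + 109690 = (1/(-441) + (156 + 12*375)) + 109690 = (-1/441 + (156 + 4500)) + 109690 = (-1/441 + 4656) + 109690 = 2053295/441 + 109690 = 50426585/441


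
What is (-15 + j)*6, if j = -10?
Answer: -150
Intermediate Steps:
(-15 + j)*6 = (-15 - 10)*6 = -25*6 = -150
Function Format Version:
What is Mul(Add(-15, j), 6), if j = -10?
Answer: -150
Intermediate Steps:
Mul(Add(-15, j), 6) = Mul(Add(-15, -10), 6) = Mul(-25, 6) = -150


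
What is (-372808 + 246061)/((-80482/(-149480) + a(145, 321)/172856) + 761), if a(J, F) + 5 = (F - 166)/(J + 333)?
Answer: -195678516168347760/1175702000050277 ≈ -166.44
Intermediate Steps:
a(J, F) = -5 + (-166 + F)/(333 + J) (a(J, F) = -5 + (F - 166)/(J + 333) = -5 + (-166 + F)/(333 + J))
(-372808 + 246061)/((-80482/(-149480) + a(145, 321)/172856) + 761) = (-372808 + 246061)/((-80482/(-149480) + ((-1831 + 321 - 5*145)/(333 + 145))/172856) + 761) = -126747/((-80482*(-1/149480) + ((-1831 + 321 - 725)/478)*(1/172856)) + 761) = -126747/((40241/74740 + ((1/478)*(-2235))*(1/172856)) + 761) = -126747/((40241/74740 - 2235/478*1/172856) + 761) = -126747/((40241/74740 - 2235/82625168) + 761) = -126747/(831188085397/1543851264080 + 761) = -126747/1175702000050277/1543851264080 = -126747*1543851264080/1175702000050277 = -195678516168347760/1175702000050277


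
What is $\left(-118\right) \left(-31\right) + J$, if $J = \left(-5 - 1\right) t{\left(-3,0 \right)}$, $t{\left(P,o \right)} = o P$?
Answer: $3658$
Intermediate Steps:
$t{\left(P,o \right)} = P o$
$J = 0$ ($J = \left(-5 - 1\right) \left(\left(-3\right) 0\right) = \left(-6\right) 0 = 0$)
$\left(-118\right) \left(-31\right) + J = \left(-118\right) \left(-31\right) + 0 = 3658 + 0 = 3658$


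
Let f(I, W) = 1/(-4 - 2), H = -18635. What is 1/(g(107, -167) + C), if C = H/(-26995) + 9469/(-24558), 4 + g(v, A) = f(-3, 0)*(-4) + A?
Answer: -44196214/7514620273 ≈ -0.0058814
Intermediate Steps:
f(I, W) = -1/6 (f(I, W) = 1/(-6) = -1/6)
g(v, A) = -10/3 + A (g(v, A) = -4 + (-1/6*(-4) + A) = -4 + (2/3 + A) = -10/3 + A)
C = 40404535/132588642 (C = -18635/(-26995) + 9469/(-24558) = -18635*(-1/26995) + 9469*(-1/24558) = 3727/5399 - 9469/24558 = 40404535/132588642 ≈ 0.30474)
1/(g(107, -167) + C) = 1/((-10/3 - 167) + 40404535/132588642) = 1/(-511/3 + 40404535/132588642) = 1/(-7514620273/44196214) = -44196214/7514620273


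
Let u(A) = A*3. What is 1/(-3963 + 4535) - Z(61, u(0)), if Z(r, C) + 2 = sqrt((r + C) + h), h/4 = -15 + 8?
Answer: 1145/572 - sqrt(33) ≈ -3.7428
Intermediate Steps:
u(A) = 3*A
h = -28 (h = 4*(-15 + 8) = 4*(-7) = -28)
Z(r, C) = -2 + sqrt(-28 + C + r) (Z(r, C) = -2 + sqrt((r + C) - 28) = -2 + sqrt((C + r) - 28) = -2 + sqrt(-28 + C + r))
1/(-3963 + 4535) - Z(61, u(0)) = 1/(-3963 + 4535) - (-2 + sqrt(-28 + 3*0 + 61)) = 1/572 - (-2 + sqrt(-28 + 0 + 61)) = 1/572 - (-2 + sqrt(33)) = 1/572 + (2 - sqrt(33)) = 1145/572 - sqrt(33)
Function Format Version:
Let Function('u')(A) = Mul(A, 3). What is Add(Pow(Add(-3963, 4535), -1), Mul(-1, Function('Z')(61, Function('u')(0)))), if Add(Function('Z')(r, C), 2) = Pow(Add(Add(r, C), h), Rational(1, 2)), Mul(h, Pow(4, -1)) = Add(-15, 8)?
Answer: Add(Rational(1145, 572), Mul(-1, Pow(33, Rational(1, 2)))) ≈ -3.7428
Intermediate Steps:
Function('u')(A) = Mul(3, A)
h = -28 (h = Mul(4, Add(-15, 8)) = Mul(4, -7) = -28)
Function('Z')(r, C) = Add(-2, Pow(Add(-28, C, r), Rational(1, 2))) (Function('Z')(r, C) = Add(-2, Pow(Add(Add(r, C), -28), Rational(1, 2))) = Add(-2, Pow(Add(Add(C, r), -28), Rational(1, 2))) = Add(-2, Pow(Add(-28, C, r), Rational(1, 2))))
Add(Pow(Add(-3963, 4535), -1), Mul(-1, Function('Z')(61, Function('u')(0)))) = Add(Pow(Add(-3963, 4535), -1), Mul(-1, Add(-2, Pow(Add(-28, Mul(3, 0), 61), Rational(1, 2))))) = Add(Pow(572, -1), Mul(-1, Add(-2, Pow(Add(-28, 0, 61), Rational(1, 2))))) = Add(Rational(1, 572), Mul(-1, Add(-2, Pow(33, Rational(1, 2))))) = Add(Rational(1, 572), Add(2, Mul(-1, Pow(33, Rational(1, 2))))) = Add(Rational(1145, 572), Mul(-1, Pow(33, Rational(1, 2))))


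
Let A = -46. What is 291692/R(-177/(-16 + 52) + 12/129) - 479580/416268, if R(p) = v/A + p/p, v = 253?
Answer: -6745789087/104067 ≈ -64822.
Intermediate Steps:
R(p) = -9/2 (R(p) = 253/(-46) + p/p = 253*(-1/46) + 1 = -11/2 + 1 = -9/2)
291692/R(-177/(-16 + 52) + 12/129) - 479580/416268 = 291692/(-9/2) - 479580/416268 = 291692*(-2/9) - 479580*1/416268 = -583384/9 - 39965/34689 = -6745789087/104067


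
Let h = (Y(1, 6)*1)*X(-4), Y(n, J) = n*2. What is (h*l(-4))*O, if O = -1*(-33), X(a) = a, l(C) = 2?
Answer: -528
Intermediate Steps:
Y(n, J) = 2*n
O = 33
h = -8 (h = ((2*1)*1)*(-4) = (2*1)*(-4) = 2*(-4) = -8)
(h*l(-4))*O = -8*2*33 = -16*33 = -528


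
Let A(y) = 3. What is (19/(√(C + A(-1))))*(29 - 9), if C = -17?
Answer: -190*I*√14/7 ≈ -101.56*I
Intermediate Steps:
(19/(√(C + A(-1))))*(29 - 9) = (19/(√(-17 + 3)))*(29 - 9) = (19/(√(-14)))*20 = (19/((I*√14)))*20 = (19*(-I*√14/14))*20 = -19*I*√14/14*20 = -190*I*√14/7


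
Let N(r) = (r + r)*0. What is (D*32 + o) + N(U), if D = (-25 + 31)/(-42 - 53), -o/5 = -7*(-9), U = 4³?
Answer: -30117/95 ≈ -317.02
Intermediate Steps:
U = 64
N(r) = 0 (N(r) = (2*r)*0 = 0)
o = -315 (o = -(-35)*(-9) = -5*63 = -315)
D = -6/95 (D = 6/(-95) = 6*(-1/95) = -6/95 ≈ -0.063158)
(D*32 + o) + N(U) = (-6/95*32 - 315) + 0 = (-192/95 - 315) + 0 = -30117/95 + 0 = -30117/95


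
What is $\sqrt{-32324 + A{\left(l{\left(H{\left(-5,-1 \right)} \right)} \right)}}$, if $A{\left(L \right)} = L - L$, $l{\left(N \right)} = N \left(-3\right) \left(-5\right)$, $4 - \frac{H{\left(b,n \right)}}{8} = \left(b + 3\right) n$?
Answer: $2 i \sqrt{8081} \approx 179.79 i$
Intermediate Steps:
$H{\left(b,n \right)} = 32 - 8 n \left(3 + b\right)$ ($H{\left(b,n \right)} = 32 - 8 \left(b + 3\right) n = 32 - 8 \left(3 + b\right) n = 32 - 8 n \left(3 + b\right)$)
$l{\left(N \right)} = 15 N$ ($l{\left(N \right)} = - 3 N \left(-5\right) = 15 N$)
$A{\left(L \right)} = 0$
$\sqrt{-32324 + A{\left(l{\left(H{\left(-5,-1 \right)} \right)} \right)}} = \sqrt{-32324 + 0} = \sqrt{-32324} = 2 i \sqrt{8081}$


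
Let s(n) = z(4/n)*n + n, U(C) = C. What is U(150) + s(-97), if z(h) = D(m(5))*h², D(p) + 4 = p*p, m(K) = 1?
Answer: 5189/97 ≈ 53.495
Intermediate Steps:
D(p) = -4 + p² (D(p) = -4 + p*p = -4 + p²)
z(h) = -3*h² (z(h) = (-4 + 1²)*h² = (-4 + 1)*h² = -3*h²)
s(n) = n - 48/n (s(n) = (-3*16/n²)*n + n = (-48/n²)*n + n = -48/n + n = n - 48/n)
U(150) + s(-97) = 150 + (-97 - 48/(-97)) = 150 + (-97 - 48*(-1/97)) = 150 + (-97 + 48/97) = 150 - 9361/97 = 5189/97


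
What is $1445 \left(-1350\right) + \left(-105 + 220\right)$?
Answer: $-1950635$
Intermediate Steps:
$1445 \left(-1350\right) + \left(-105 + 220\right) = -1950750 + 115 = -1950635$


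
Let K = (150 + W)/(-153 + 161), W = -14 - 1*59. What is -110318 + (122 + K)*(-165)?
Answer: -1056289/8 ≈ -1.3204e+5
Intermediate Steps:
W = -73 (W = -14 - 59 = -73)
K = 77/8 (K = (150 - 73)/(-153 + 161) = 77/8 ≈ 9.6250)
-110318 + (122 + K)*(-165) = -110318 + (122 + 77/8)*(-165) = -110318 + (1053/8)*(-165) = -110318 - 173745/8 = -1056289/8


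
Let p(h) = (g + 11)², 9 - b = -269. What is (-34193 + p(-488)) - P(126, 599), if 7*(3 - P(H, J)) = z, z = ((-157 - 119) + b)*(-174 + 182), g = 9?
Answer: -236556/7 ≈ -33794.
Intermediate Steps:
b = 278 (b = 9 - 1*(-269) = 9 + 269 = 278)
z = 16 (z = ((-157 - 119) + 278)*(-174 + 182) = (-276 + 278)*8 = 2*8 = 16)
P(H, J) = 5/7 (P(H, J) = 3 - ⅐*16 = 3 - 16/7 = 5/7)
p(h) = 400 (p(h) = (9 + 11)² = 20² = 400)
(-34193 + p(-488)) - P(126, 599) = (-34193 + 400) - 1*5/7 = -33793 - 5/7 = -236556/7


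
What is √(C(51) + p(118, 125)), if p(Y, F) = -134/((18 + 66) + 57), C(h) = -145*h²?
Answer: I*√7498038639/141 ≈ 614.12*I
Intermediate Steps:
p(Y, F) = -134/141 (p(Y, F) = -134/(84 + 57) = -134/141)
√(C(51) + p(118, 125)) = √(-145*51² - 134/141) = √(-145*2601 - 134/141) = √(-377145 - 134/141) = √(-53177579/141) = I*√7498038639/141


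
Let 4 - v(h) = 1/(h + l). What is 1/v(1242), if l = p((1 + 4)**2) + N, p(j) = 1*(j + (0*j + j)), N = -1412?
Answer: 120/481 ≈ 0.24948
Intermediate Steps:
p(j) = 2*j (p(j) = 1*(j + (0 + j)) = 1*(j + j) = 1*(2*j) = 2*j)
l = -1362 (l = 2*(1 + 4)**2 - 1412 = 2*5**2 - 1412 = 2*25 - 1412 = 50 - 1412 = -1362)
v(h) = 4 - 1/(-1362 + h) (v(h) = 4 - 1/(h - 1362) = 4 - 1/(-1362 + h))
1/v(1242) = 1/((-5449 + 4*1242)/(-1362 + 1242)) = 1/((-5449 + 4968)/(-120)) = 1/(-1/120*(-481)) = 1/(481/120) = 120/481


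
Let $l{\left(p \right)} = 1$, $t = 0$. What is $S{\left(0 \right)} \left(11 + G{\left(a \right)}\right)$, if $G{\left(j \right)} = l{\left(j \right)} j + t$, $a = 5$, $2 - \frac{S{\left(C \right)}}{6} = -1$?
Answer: $288$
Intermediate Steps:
$S{\left(C \right)} = 18$ ($S{\left(C \right)} = 12 - -6 = 12 + 6 = 18$)
$G{\left(j \right)} = j$ ($G{\left(j \right)} = 1 j + 0 = j + 0 = j$)
$S{\left(0 \right)} \left(11 + G{\left(a \right)}\right) = 18 \left(11 + 5\right) = 18 \cdot 16 = 288$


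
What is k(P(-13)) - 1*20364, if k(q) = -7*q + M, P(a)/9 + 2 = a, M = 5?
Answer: -19414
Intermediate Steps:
P(a) = -18 + 9*a
k(q) = 5 - 7*q (k(q) = -7*q + 5 = 5 - 7*q)
k(P(-13)) - 1*20364 = (5 - 7*(-18 + 9*(-13))) - 1*20364 = (5 - 7*(-18 - 117)) - 20364 = (5 - 7*(-135)) - 20364 = (5 + 945) - 20364 = 950 - 20364 = -19414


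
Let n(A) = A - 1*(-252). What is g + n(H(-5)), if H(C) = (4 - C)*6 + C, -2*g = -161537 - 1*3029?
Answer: 82584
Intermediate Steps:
g = 82283 (g = -(-161537 - 1*3029)/2 = -(-161537 - 3029)/2 = -1/2*(-164566) = 82283)
H(C) = 24 - 5*C (H(C) = (24 - 6*C) + C = 24 - 5*C)
n(A) = 252 + A (n(A) = A + 252 = 252 + A)
g + n(H(-5)) = 82283 + (252 + (24 - 5*(-5))) = 82283 + (252 + (24 + 25)) = 82283 + (252 + 49) = 82283 + 301 = 82584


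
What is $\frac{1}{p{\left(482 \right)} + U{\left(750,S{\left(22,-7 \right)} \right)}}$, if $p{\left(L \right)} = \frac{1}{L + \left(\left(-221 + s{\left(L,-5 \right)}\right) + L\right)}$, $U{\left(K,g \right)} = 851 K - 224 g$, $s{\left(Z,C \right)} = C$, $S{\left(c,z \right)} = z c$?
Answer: $\frac{738}{496486549} \approx 1.4864 \cdot 10^{-6}$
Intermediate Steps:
$S{\left(c,z \right)} = c z$
$U{\left(K,g \right)} = - 224 g + 851 K$
$p{\left(L \right)} = \frac{1}{-226 + 2 L}$ ($p{\left(L \right)} = \frac{1}{L + \left(\left(-221 - 5\right) + L\right)} = \frac{1}{L + \left(-226 + L\right)} = \frac{1}{-226 + 2 L}$)
$\frac{1}{p{\left(482 \right)} + U{\left(750,S{\left(22,-7 \right)} \right)}} = \frac{1}{\frac{1}{2 \left(-113 + 482\right)} + \left(- 224 \cdot 22 \left(-7\right) + 851 \cdot 750\right)} = \frac{1}{\frac{1}{2 \cdot 369} + \left(\left(-224\right) \left(-154\right) + 638250\right)} = \frac{1}{\frac{1}{2} \cdot \frac{1}{369} + \left(34496 + 638250\right)} = \frac{1}{\frac{1}{738} + 672746} = \frac{1}{\frac{496486549}{738}} = \frac{738}{496486549}$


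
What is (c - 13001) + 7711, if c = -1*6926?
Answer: -12216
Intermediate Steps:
c = -6926
(c - 13001) + 7711 = (-6926 - 13001) + 7711 = -19927 + 7711 = -12216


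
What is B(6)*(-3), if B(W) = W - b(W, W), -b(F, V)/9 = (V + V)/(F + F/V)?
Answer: -450/7 ≈ -64.286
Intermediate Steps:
b(F, V) = -18*V/(F + F/V) (b(F, V) = -9*(V + V)/(F + F/V) = -9*2*V/(F + F/V) = -18*V/(F + F/V))
B(W) = W + 18*W/(1 + W) (B(W) = W - (-18)*W²/(W*(1 + W)) = W - (-18)*W/(1 + W) = W + 18*W/(1 + W))
B(6)*(-3) = (6*(19 + 6)/(1 + 6))*(-3) = (6*25/7)*(-3) = (6*(⅐)*25)*(-3) = (150/7)*(-3) = -450/7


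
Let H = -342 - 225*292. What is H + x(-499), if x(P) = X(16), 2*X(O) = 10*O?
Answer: -65962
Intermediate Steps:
X(O) = 5*O (X(O) = (10*O)/2 = 5*O)
H = -66042 (H = -342 - 65700 = -66042)
x(P) = 80 (x(P) = 5*16 = 80)
H + x(-499) = -66042 + 80 = -65962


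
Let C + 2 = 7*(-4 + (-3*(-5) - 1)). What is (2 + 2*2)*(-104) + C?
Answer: -556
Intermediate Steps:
C = 68 (C = -2 + 7*(-4 + (-3*(-5) - 1)) = -2 + 7*(-4 + (15 - 1)) = -2 + 7*(-4 + 14) = -2 + 7*10 = -2 + 70 = 68)
(2 + 2*2)*(-104) + C = (2 + 2*2)*(-104) + 68 = (2 + 4)*(-104) + 68 = 6*(-104) + 68 = -624 + 68 = -556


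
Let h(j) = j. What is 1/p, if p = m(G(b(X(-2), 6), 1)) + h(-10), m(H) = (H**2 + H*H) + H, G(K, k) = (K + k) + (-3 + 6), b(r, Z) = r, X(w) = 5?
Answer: 1/161 ≈ 0.0062112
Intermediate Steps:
G(K, k) = 3 + K + k (G(K, k) = (K + k) + 3 = 3 + K + k)
m(H) = H + 2*H**2 (m(H) = (H**2 + H**2) + H = 2*H**2 + H = H + 2*H**2)
p = 161 (p = (3 + 5 + 1)*(1 + 2*(3 + 5 + 1)) - 10 = 9*(1 + 2*9) - 10 = 9*(1 + 18) - 10 = 9*19 - 10 = 171 - 10 = 161)
1/p = 1/161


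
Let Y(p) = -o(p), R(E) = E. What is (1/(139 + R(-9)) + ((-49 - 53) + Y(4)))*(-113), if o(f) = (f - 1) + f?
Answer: 1601097/130 ≈ 12316.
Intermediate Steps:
o(f) = -1 + 2*f (o(f) = (-1 + f) + f = -1 + 2*f)
Y(p) = 1 - 2*p (Y(p) = -(-1 + 2*p) = 1 - 2*p)
(1/(139 + R(-9)) + ((-49 - 53) + Y(4)))*(-113) = (1/(139 - 9) + ((-49 - 53) + (1 - 2*4)))*(-113) = (1/130 + (-102 + (1 - 8)))*(-113) = (1/130 + (-102 - 7))*(-113) = (1/130 - 109)*(-113) = -14169/130*(-113) = 1601097/130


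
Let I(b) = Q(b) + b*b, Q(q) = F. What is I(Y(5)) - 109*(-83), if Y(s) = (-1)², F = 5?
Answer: 9053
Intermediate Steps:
Y(s) = 1
Q(q) = 5
I(b) = 5 + b² (I(b) = 5 + b*b = 5 + b²)
I(Y(5)) - 109*(-83) = (5 + 1²) - 109*(-83) = (5 + 1) + 9047 = 6 + 9047 = 9053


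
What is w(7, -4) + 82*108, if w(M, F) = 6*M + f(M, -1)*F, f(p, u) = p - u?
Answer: 8866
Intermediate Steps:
w(M, F) = 6*M + F*(1 + M) (w(M, F) = 6*M + (M - 1*(-1))*F = 6*M + (M + 1)*F = 6*M + (1 + M)*F = 6*M + F*(1 + M))
w(7, -4) + 82*108 = (6*7 - 4*(1 + 7)) + 82*108 = (42 - 4*8) + 8856 = (42 - 32) + 8856 = 10 + 8856 = 8866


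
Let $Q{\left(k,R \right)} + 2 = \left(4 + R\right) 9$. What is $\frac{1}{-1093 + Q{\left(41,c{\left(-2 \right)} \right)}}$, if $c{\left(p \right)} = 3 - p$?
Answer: $- \frac{1}{1014} \approx -0.00098619$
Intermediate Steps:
$Q{\left(k,R \right)} = 34 + 9 R$ ($Q{\left(k,R \right)} = -2 + \left(4 + R\right) 9 = -2 + \left(36 + 9 R\right) = 34 + 9 R$)
$\frac{1}{-1093 + Q{\left(41,c{\left(-2 \right)} \right)}} = \frac{1}{-1093 + \left(34 + 9 \left(3 - -2\right)\right)} = \frac{1}{-1093 + \left(34 + 9 \left(3 + 2\right)\right)} = \frac{1}{-1093 + \left(34 + 9 \cdot 5\right)} = \frac{1}{-1093 + \left(34 + 45\right)} = \frac{1}{-1093 + 79} = \frac{1}{-1014} = - \frac{1}{1014}$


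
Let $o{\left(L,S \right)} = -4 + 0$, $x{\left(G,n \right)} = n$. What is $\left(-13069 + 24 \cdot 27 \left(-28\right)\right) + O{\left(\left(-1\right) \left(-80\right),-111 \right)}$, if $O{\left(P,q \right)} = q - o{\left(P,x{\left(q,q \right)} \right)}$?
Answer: $-31320$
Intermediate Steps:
$o{\left(L,S \right)} = -4$
$O{\left(P,q \right)} = 4 + q$ ($O{\left(P,q \right)} = q - -4 = q + 4 = 4 + q$)
$\left(-13069 + 24 \cdot 27 \left(-28\right)\right) + O{\left(\left(-1\right) \left(-80\right),-111 \right)} = \left(-13069 + 24 \cdot 27 \left(-28\right)\right) + \left(4 - 111\right) = \left(-13069 + 648 \left(-28\right)\right) - 107 = \left(-13069 - 18144\right) - 107 = -31213 - 107 = -31320$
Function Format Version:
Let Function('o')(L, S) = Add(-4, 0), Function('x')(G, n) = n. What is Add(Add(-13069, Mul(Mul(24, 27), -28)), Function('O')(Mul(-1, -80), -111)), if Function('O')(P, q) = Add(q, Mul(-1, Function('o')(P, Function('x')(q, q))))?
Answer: -31320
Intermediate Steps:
Function('o')(L, S) = -4
Function('O')(P, q) = Add(4, q) (Function('O')(P, q) = Add(q, Mul(-1, -4)) = Add(q, 4) = Add(4, q))
Add(Add(-13069, Mul(Mul(24, 27), -28)), Function('O')(Mul(-1, -80), -111)) = Add(Add(-13069, Mul(Mul(24, 27), -28)), Add(4, -111)) = Add(Add(-13069, Mul(648, -28)), -107) = Add(Add(-13069, -18144), -107) = Add(-31213, -107) = -31320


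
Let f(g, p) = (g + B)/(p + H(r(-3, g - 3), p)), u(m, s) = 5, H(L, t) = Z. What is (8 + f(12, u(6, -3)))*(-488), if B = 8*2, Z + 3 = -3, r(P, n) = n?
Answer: 9760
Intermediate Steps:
Z = -6 (Z = -3 - 3 = -6)
H(L, t) = -6
B = 16
f(g, p) = (16 + g)/(-6 + p) (f(g, p) = (g + 16)/(p - 6) = (16 + g)/(-6 + p))
(8 + f(12, u(6, -3)))*(-488) = (8 + (16 + 12)/(-6 + 5))*(-488) = (8 + 28/(-1))*(-488) = (8 - 1*28)*(-488) = (8 - 28)*(-488) = -20*(-488) = 9760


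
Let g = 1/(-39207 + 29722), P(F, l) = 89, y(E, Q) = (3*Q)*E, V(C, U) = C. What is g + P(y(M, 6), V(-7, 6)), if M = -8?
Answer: 844164/9485 ≈ 89.000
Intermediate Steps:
y(E, Q) = 3*E*Q
g = -1/9485 (g = 1/(-9485) = -1/9485 ≈ -0.00010543)
g + P(y(M, 6), V(-7, 6)) = -1/9485 + 89 = 844164/9485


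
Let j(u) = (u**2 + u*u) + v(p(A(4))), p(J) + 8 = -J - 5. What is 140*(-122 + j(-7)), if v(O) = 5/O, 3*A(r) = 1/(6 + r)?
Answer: -1334760/391 ≈ -3413.7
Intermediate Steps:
A(r) = 1/(3*(6 + r))
p(J) = -13 - J (p(J) = -8 + (-J - 5) = -8 + (-5 - J) = -13 - J)
j(u) = -150/391 + 2*u**2 (j(u) = (u**2 + u*u) + 5/(-13 - 1/(3*(6 + 4))) = (u**2 + u**2) + 5/(-13 - 1/(3*10)) = 2*u**2 + 5/(-13 - 1/(3*10)) = 2*u**2 + 5/(-13 - 1*1/30) = 2*u**2 + 5/(-13 - 1/30) = 2*u**2 + 5/(-391/30) = 2*u**2 + 5*(-30/391) = 2*u**2 - 150/391 = -150/391 + 2*u**2)
140*(-122 + j(-7)) = 140*(-122 + (-150/391 + 2*(-7)**2)) = 140*(-122 + (-150/391 + 2*49)) = 140*(-122 + (-150/391 + 98)) = 140*(-122 + 38168/391) = 140*(-9534/391) = -1334760/391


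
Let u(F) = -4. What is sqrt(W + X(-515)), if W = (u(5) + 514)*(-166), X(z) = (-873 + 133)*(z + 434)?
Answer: 4*I*sqrt(1545) ≈ 157.23*I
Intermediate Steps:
X(z) = -321160 - 740*z (X(z) = -740*(434 + z) = -321160 - 740*z)
W = -84660 (W = (-4 + 514)*(-166) = 510*(-166) = -84660)
sqrt(W + X(-515)) = sqrt(-84660 + (-321160 - 740*(-515))) = sqrt(-84660 + (-321160 + 381100)) = sqrt(-84660 + 59940) = sqrt(-24720) = 4*I*sqrt(1545)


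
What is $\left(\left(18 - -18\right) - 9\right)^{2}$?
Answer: $729$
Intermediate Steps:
$\left(\left(18 - -18\right) - 9\right)^{2} = \left(\left(18 + 18\right) - 9\right)^{2} = \left(36 - 9\right)^{2} = 27^{2} = 729$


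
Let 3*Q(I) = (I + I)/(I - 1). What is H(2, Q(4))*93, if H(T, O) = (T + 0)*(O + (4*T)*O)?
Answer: 1488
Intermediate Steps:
Q(I) = 2*I/(3*(-1 + I)) (Q(I) = ((I + I)/(I - 1))/3 = ((2*I)/(-1 + I))/3 = (2*I/(-1 + I))/3 = 2*I/(3*(-1 + I)))
H(T, O) = T*(O + 4*O*T)
H(2, Q(4))*93 = (((2/3)*4/(-1 + 4))*2*(1 + 4*2))*93 = (((2/3)*4/3)*2*(1 + 8))*93 = (((2/3)*4*(1/3))*2*9)*93 = ((8/9)*2*9)*93 = 16*93 = 1488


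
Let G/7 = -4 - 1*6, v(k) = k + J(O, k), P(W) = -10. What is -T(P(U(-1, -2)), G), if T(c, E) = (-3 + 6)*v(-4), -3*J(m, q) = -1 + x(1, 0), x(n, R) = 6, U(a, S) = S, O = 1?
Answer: 17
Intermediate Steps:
J(m, q) = -5/3 (J(m, q) = -(-1 + 6)/3 = -⅓*5 = -5/3)
v(k) = -5/3 + k (v(k) = k - 5/3 = -5/3 + k)
G = -70 (G = 7*(-4 - 1*6) = 7*(-4 - 6) = 7*(-10) = -70)
T(c, E) = -17 (T(c, E) = (-3 + 6)*(-5/3 - 4) = 3*(-17/3) = -17)
-T(P(U(-1, -2)), G) = -1*(-17) = 17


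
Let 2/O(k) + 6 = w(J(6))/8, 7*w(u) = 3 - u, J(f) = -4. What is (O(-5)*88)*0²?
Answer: 0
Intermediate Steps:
w(u) = 3/7 - u/7 (w(u) = (3 - u)/7 = 3/7 - u/7)
O(k) = -16/47 (O(k) = 2/(-6 + (3/7 - ⅐*(-4))/8) = 2/(-6 + (3/7 + 4/7)*(⅛)) = 2/(-6 + 1*(⅛)) = 2/(-6 + ⅛) = 2/(-47/8) = 2*(-8/47) = -16/47)
(O(-5)*88)*0² = -16/47*88*0² = -1408/47*0 = 0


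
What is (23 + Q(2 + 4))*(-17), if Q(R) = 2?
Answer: -425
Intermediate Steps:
(23 + Q(2 + 4))*(-17) = (23 + 2)*(-17) = 25*(-17) = -425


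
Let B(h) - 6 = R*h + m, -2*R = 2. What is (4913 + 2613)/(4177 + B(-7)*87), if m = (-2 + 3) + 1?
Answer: 3763/2741 ≈ 1.3729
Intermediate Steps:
m = 2 (m = 1 + 1 = 2)
R = -1 (R = -½*2 = -1)
B(h) = 8 - h (B(h) = 6 + (-h + 2) = 6 + (2 - h) = 8 - h)
(4913 + 2613)/(4177 + B(-7)*87) = (4913 + 2613)/(4177 + (8 - 1*(-7))*87) = 7526/(4177 + (8 + 7)*87) = 7526/(4177 + 15*87) = 7526/(4177 + 1305) = 7526/5482 = 7526*(1/5482) = 3763/2741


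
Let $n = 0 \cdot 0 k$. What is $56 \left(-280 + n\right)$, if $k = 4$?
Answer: $-15680$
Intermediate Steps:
$n = 0$ ($n = 0 \cdot 0 \cdot 4 = 0 \cdot 4 = 0$)
$56 \left(-280 + n\right) = 56 \left(-280 + 0\right) = 56 \left(-280\right) = -15680$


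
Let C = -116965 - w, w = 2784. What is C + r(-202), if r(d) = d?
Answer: -119951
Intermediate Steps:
C = -119749 (C = -116965 - 1*2784 = -116965 - 2784 = -119749)
C + r(-202) = -119749 - 202 = -119951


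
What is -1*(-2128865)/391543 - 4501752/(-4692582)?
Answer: 1958750510461/306224605671 ≈ 6.3965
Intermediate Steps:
-1*(-2128865)/391543 - 4501752/(-4692582) = 2128865*(1/391543) - 4501752*(-1/4692582) = 2128865/391543 + 750292/782097 = 1958750510461/306224605671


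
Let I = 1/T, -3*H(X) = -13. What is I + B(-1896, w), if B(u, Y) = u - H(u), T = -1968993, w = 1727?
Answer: -3741743032/1968993 ≈ -1900.3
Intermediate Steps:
H(X) = 13/3 (H(X) = -1/3*(-13) = 13/3)
I = -1/1968993 (I = 1/(-1968993) = -1/1968993 ≈ -5.0787e-7)
B(u, Y) = -13/3 + u (B(u, Y) = u - 1*13/3 = u - 13/3 = -13/3 + u)
I + B(-1896, w) = -1/1968993 + (-13/3 - 1896) = -1/1968993 - 5701/3 = -3741743032/1968993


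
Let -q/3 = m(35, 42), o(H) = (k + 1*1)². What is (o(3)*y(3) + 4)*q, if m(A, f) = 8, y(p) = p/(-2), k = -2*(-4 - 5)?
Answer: 12900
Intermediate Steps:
k = 18 (k = -2*(-9) = 18)
y(p) = -p/2 (y(p) = p*(-½) = -p/2)
o(H) = 361 (o(H) = (18 + 1*1)² = (18 + 1)² = 19² = 361)
q = -24 (q = -3*8 = -24)
(o(3)*y(3) + 4)*q = (361*(-½*3) + 4)*(-24) = (361*(-3/2) + 4)*(-24) = (-1083/2 + 4)*(-24) = -1075/2*(-24) = 12900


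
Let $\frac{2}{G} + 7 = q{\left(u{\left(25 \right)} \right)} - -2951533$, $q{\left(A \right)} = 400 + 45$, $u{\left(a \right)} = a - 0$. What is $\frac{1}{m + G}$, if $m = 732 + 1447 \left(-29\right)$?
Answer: $- \frac{2951971}{121712716299} \approx -2.4254 \cdot 10^{-5}$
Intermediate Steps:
$u{\left(a \right)} = a$ ($u{\left(a \right)} = a + 0 = a$)
$q{\left(A \right)} = 445$
$m = -41231$ ($m = 732 - 41963 = -41231$)
$G = \frac{2}{2951971}$ ($G = \frac{2}{-7 + \left(445 - -2951533\right)} = \frac{2}{-7 + \left(445 + 2951533\right)} = \frac{2}{-7 + 2951978} = \frac{2}{2951971} \approx 6.7751 \cdot 10^{-7}$)
$\frac{1}{m + G} = \frac{1}{-41231 + \frac{2}{2951971}} = \frac{1}{- \frac{121712716299}{2951971}} = - \frac{2951971}{121712716299}$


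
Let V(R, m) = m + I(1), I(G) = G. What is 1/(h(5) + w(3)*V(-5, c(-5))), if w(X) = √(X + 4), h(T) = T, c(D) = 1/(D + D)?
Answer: 500/1933 - 90*√7/1933 ≈ 0.13548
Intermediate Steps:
c(D) = 1/(2*D)
V(R, m) = 1 + m (V(R, m) = m + 1 = 1 + m)
w(X) = √(4 + X)
1/(h(5) + w(3)*V(-5, c(-5))) = 1/(5 + √(4 + 3)*(1 + (½)/(-5))) = 1/(5 + √7*(1 + (½)*(-⅕))) = 1/(5 + √7*(1 - ⅒)) = 1/(5 + √7*(9/10)) = 1/(5 + 9*√7/10)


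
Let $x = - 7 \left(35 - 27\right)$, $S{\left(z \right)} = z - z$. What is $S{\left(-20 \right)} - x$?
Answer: $56$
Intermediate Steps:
$S{\left(z \right)} = 0$
$x = -56$ ($x = \left(-7\right) 8 = -56$)
$S{\left(-20 \right)} - x = 0 - -56 = 0 + 56 = 56$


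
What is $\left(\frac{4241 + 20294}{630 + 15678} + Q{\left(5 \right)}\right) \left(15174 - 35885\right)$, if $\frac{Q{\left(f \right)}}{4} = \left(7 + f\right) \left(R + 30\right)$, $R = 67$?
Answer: $- \frac{1573095368513}{16308} \approx -9.6462 \cdot 10^{7}$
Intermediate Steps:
$Q{\left(f \right)} = 2716 + 388 f$ ($Q{\left(f \right)} = 4 \left(7 + f\right) \left(67 + 30\right) = 4 \left(7 + f\right) 97 = 4 \left(679 + 97 f\right) = 2716 + 388 f$)
$\left(\frac{4241 + 20294}{630 + 15678} + Q{\left(5 \right)}\right) \left(15174 - 35885\right) = \left(\frac{4241 + 20294}{630 + 15678} + \left(2716 + 388 \cdot 5\right)\right) \left(15174 - 35885\right) = \left(\frac{24535}{16308} + \left(2716 + 1940\right)\right) \left(-20711\right) = \left(24535 \cdot \frac{1}{16308} + 4656\right) \left(-20711\right) = \left(\frac{24535}{16308} + 4656\right) \left(-20711\right) = \frac{75954583}{16308} \left(-20711\right) = - \frac{1573095368513}{16308}$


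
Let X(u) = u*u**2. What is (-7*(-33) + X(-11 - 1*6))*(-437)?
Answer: 2046034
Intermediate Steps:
X(u) = u**3
(-7*(-33) + X(-11 - 1*6))*(-437) = (-7*(-33) + (-11 - 1*6)**3)*(-437) = (231 + (-11 - 6)**3)*(-437) = (231 + (-17)**3)*(-437) = (231 - 4913)*(-437) = -4682*(-437) = 2046034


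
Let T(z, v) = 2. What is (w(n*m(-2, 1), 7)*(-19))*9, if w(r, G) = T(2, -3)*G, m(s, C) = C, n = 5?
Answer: -2394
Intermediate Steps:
w(r, G) = 2*G
(w(n*m(-2, 1), 7)*(-19))*9 = ((2*7)*(-19))*9 = (14*(-19))*9 = -266*9 = -2394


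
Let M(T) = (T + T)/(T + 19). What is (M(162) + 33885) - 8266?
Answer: 4637363/181 ≈ 25621.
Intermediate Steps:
M(T) = 2*T/(19 + T) (M(T) = (2*T)/(19 + T) = 2*T/(19 + T))
(M(162) + 33885) - 8266 = (2*162/(19 + 162) + 33885) - 8266 = (2*162/181 + 33885) - 8266 = (2*162*(1/181) + 33885) - 8266 = (324/181 + 33885) - 8266 = 6133509/181 - 8266 = 4637363/181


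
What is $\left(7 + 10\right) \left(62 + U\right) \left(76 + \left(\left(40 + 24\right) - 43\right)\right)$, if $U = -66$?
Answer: $-6596$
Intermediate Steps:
$\left(7 + 10\right) \left(62 + U\right) \left(76 + \left(\left(40 + 24\right) - 43\right)\right) = \left(7 + 10\right) \left(62 - 66\right) \left(76 + \left(\left(40 + 24\right) - 43\right)\right) = 17 \left(-4\right) \left(76 + \left(64 - 43\right)\right) = - 68 \left(76 + 21\right) = \left(-68\right) 97 = -6596$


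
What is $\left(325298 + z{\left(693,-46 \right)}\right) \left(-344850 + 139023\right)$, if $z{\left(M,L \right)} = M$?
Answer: $-67097749557$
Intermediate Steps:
$\left(325298 + z{\left(693,-46 \right)}\right) \left(-344850 + 139023\right) = \left(325298 + 693\right) \left(-344850 + 139023\right) = 325991 \left(-205827\right) = -67097749557$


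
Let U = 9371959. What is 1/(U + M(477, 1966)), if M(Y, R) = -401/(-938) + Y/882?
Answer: 3283/30768144576 ≈ 1.0670e-7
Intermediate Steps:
M(Y, R) = 401/938 + Y/882 (M(Y, R) = -401*(-1/938) + Y*(1/882) = 401/938 + Y/882)
1/(U + M(477, 1966)) = 1/(9371959 + (401/938 + (1/882)*477)) = 1/(9371959 + (401/938 + 53/98)) = 1/(9371959 + 3179/3283) = 1/(30768144576/3283) = 3283/30768144576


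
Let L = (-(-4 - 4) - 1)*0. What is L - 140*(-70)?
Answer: 9800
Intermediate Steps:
L = 0 (L = (-1*(-8) - 1)*0 = (8 - 1)*0 = 7*0 = 0)
L - 140*(-70) = 0 - 140*(-70) = 0 + 9800 = 9800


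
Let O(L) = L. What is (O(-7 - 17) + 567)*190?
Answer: 103170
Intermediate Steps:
(O(-7 - 17) + 567)*190 = ((-7 - 17) + 567)*190 = (-24 + 567)*190 = 543*190 = 103170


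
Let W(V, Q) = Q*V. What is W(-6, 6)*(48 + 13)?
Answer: -2196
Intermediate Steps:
W(-6, 6)*(48 + 13) = (6*(-6))*(48 + 13) = -36*61 = -2196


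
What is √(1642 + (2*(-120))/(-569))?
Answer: √531752122/569 ≈ 40.527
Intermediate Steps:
√(1642 + (2*(-120))/(-569)) = √(1642 - 240*(-1/569)) = √(1642 + 240/569) = √(934538/569) = √531752122/569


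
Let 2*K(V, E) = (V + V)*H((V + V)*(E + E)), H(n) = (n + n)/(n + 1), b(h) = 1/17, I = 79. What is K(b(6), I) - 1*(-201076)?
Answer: 1138291868/5661 ≈ 2.0108e+5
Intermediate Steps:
b(h) = 1/17
H(n) = 2*n/(1 + n) (H(n) = (2*n)/(1 + n) = 2*n/(1 + n))
K(V, E) = 8*E*V²/(1 + 4*E*V) (K(V, E) = ((V + V)*(2*((V + V)*(E + E))/(1 + (V + V)*(E + E))))/2 = ((2*V)*(2*((2*V)*(2*E))/(1 + (2*V)*(2*E))))/2 = ((2*V)*(2*(4*E*V)/(1 + 4*E*V)))/2 = ((2*V)*(8*E*V/(1 + 4*E*V)))/2 = (16*E*V²/(1 + 4*E*V))/2 = 8*E*V²/(1 + 4*E*V))
K(b(6), I) - 1*(-201076) = 8*79*(1/17)²/(1 + 4*79*(1/17)) - 1*(-201076) = 8*79*(1/289)/(1 + 316/17) + 201076 = 8*79*(1/289)/(333/17) + 201076 = 8*79*(1/289)*(17/333) + 201076 = 632/5661 + 201076 = 1138291868/5661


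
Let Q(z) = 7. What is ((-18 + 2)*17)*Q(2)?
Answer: -1904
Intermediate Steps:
((-18 + 2)*17)*Q(2) = ((-18 + 2)*17)*7 = -16*17*7 = -272*7 = -1904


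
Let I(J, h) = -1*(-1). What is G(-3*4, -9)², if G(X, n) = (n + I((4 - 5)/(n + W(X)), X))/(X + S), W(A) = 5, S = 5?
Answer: 64/49 ≈ 1.3061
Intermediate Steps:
I(J, h) = 1
G(X, n) = (1 + n)/(5 + X) (G(X, n) = (n + 1)/(X + 5) = (1 + n)/(5 + X))
G(-3*4, -9)² = ((1 - 9)/(5 - 3*4))² = (-8/(5 - 12))² = (-8/(-7))² = (-⅐*(-8))² = (8/7)² = 64/49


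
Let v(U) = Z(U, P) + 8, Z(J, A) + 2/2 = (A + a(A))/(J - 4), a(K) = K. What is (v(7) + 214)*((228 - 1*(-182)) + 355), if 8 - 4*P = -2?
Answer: 170340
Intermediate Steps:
P = 5/2 (P = 2 - ¼*(-2) = 2 + ½ = 5/2 ≈ 2.5000)
Z(J, A) = -1 + 2*A/(-4 + J) (Z(J, A) = -1 + (A + A)/(J - 4) = -1 + (2*A)/(-4 + J) = -1 + 2*A/(-4 + J))
v(U) = 8 + (9 - U)/(-4 + U) (v(U) = (4 - U + 2*(5/2))/(-4 + U) + 8 = (4 - U + 5)/(-4 + U) + 8 = (9 - U)/(-4 + U) + 8 = 8 + (9 - U)/(-4 + U))
(v(7) + 214)*((228 - 1*(-182)) + 355) = ((-23 + 7*7)/(-4 + 7) + 214)*((228 - 1*(-182)) + 355) = ((-23 + 49)/3 + 214)*((228 + 182) + 355) = ((⅓)*26 + 214)*(410 + 355) = (26/3 + 214)*765 = (668/3)*765 = 170340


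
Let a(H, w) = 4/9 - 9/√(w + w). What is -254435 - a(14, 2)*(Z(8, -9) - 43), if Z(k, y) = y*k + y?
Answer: -2294441/9 ≈ -2.5494e+5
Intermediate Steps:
a(H, w) = 4/9 - 9*√2/(2*√w) (a(H, w) = 4*(⅑) - 9*√2/(2*√w) = 4/9 - 9*√2/(2*√w))
Z(k, y) = y + k*y (Z(k, y) = k*y + y = y + k*y)
-254435 - a(14, 2)*(Z(8, -9) - 43) = -254435 - (4/9 - 9*√2/(2*√2))*(-9*(1 + 8) - 43) = -254435 - (4/9 - 9*√2*√2/2/2)*(-9*9 - 43) = -254435 - (4/9 - 9/2)*(-81 - 43) = -254435 - (-73)*(-124)/18 = -254435 - 1*4526/9 = -254435 - 4526/9 = -2294441/9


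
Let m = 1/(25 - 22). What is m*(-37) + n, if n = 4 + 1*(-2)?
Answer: -31/3 ≈ -10.333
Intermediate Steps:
m = ⅓ (m = 1/3 = ⅓ ≈ 0.33333)
n = 2 (n = 4 - 2 = 2)
m*(-37) + n = (⅓)*(-37) + 2 = -37/3 + 2 = -31/3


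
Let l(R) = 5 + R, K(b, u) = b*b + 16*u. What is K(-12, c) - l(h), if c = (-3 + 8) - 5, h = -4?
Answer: 143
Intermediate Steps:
c = 0 (c = 5 - 5 = 0)
K(b, u) = b² + 16*u
K(-12, c) - l(h) = ((-12)² + 16*0) - (5 - 4) = (144 + 0) - 1*1 = 144 - 1 = 143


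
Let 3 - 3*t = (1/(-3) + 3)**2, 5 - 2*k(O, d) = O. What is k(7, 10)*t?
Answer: 37/27 ≈ 1.3704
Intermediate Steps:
k(O, d) = 5/2 - O/2
t = -37/27 (t = 1 - (1/(-3) + 3)**2/3 = 1 - (-1/3 + 3)**2/3 = 1 - (8/3)**2/3 = 1 - 1/3*64/9 = 1 - 64/27 = -37/27 ≈ -1.3704)
k(7, 10)*t = (5/2 - 1/2*7)*(-37/27) = (5/2 - 7/2)*(-37/27) = -1*(-37/27) = 37/27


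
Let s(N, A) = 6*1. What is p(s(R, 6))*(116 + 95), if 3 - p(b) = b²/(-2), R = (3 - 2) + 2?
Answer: 4431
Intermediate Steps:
R = 3 (R = 1 + 2 = 3)
s(N, A) = 6
p(b) = 3 + b²/2 (p(b) = 3 - b²/(-2) = 3 - (-1)*b²/2 = 3 + b²/2)
p(s(R, 6))*(116 + 95) = (3 + (½)*6²)*(116 + 95) = (3 + (½)*36)*211 = (3 + 18)*211 = 21*211 = 4431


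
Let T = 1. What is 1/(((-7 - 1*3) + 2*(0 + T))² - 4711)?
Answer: -1/4647 ≈ -0.00021519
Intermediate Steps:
1/(((-7 - 1*3) + 2*(0 + T))² - 4711) = 1/(((-7 - 1*3) + 2*(0 + 1))² - 4711) = 1/(((-7 - 3) + 2*1)² - 4711) = 1/((-10 + 2)² - 4711) = 1/((-8)² - 4711) = 1/(64 - 4711) = 1/(-4647) = -1/4647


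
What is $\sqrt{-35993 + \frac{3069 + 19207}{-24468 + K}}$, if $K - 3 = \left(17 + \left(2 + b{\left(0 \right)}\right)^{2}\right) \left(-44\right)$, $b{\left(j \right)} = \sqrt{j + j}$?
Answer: $\frac{i \sqrt{2577966768013}}{8463} \approx 189.72 i$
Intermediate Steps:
$b{\left(j \right)} = \sqrt{2} \sqrt{j}$ ($b{\left(j \right)} = \sqrt{2 j} = \sqrt{2} \sqrt{j}$)
$K = -921$ ($K = 3 + \left(17 + \left(2 + \sqrt{2} \sqrt{0}\right)^{2}\right) \left(-44\right) = 3 + \left(17 + \left(2 + \sqrt{2} \cdot 0\right)^{2}\right) \left(-44\right) = 3 + \left(17 + \left(2 + 0\right)^{2}\right) \left(-44\right) = 3 + \left(17 + 2^{2}\right) \left(-44\right) = 3 + \left(17 + 4\right) \left(-44\right) = 3 + 21 \left(-44\right) = 3 - 924 = -921$)
$\sqrt{-35993 + \frac{3069 + 19207}{-24468 + K}} = \sqrt{-35993 + \frac{3069 + 19207}{-24468 - 921}} = \sqrt{-35993 + \frac{22276}{-25389}} = \sqrt{-35993 + 22276 \left(- \frac{1}{25389}\right)} = \sqrt{-35993 - \frac{22276}{25389}} = \sqrt{- \frac{913848553}{25389}} = \frac{i \sqrt{2577966768013}}{8463}$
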